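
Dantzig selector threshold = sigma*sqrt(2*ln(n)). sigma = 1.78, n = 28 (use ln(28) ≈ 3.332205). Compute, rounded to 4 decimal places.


ln(28) ≈ 3.332205.
2*ln(n) ≈ 6.66441.
sqrt(2*ln(n)) ≈ sqrt(6.66441) ≈ 2.581552.
threshold ≈ 1.78*2.581552 = 4.59516256 ≈ 4.5952.

4.5952


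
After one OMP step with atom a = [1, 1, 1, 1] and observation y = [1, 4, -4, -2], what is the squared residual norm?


a^T a = 4.
a^T y = -1.
coeff = -1/4 = -1/4.
||r||^2 = 147/4.

147/4


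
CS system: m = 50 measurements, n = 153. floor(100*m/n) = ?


100*m/n = 100*50/153 ≈ 32.6797.
floor = 32.

32


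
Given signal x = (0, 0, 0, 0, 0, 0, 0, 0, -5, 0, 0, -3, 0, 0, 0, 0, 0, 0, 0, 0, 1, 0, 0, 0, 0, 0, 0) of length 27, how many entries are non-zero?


Non-zero positions: [8, 11, 20].
Sparsity = 3.

3


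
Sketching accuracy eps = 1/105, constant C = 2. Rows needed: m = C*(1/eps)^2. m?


1/eps = 105.
(1/eps)^2 = 11025.
m = 2*11025 = 22050.

22050


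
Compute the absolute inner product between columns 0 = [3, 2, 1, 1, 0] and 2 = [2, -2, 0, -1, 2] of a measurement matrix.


Inner product: 3*2 + 2*-2 + 1*0 + 1*-1 + 0*2
Products: [6, -4, 0, -1, 0]
Sum = 1.
|dot| = 1.

1


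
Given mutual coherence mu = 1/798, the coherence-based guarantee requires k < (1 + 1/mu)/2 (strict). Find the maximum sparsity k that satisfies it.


1/mu = 798.
1 + 1/mu = 799.
(1 + 1/mu)/2 = 399.5 is not an integer, so k_max = floor(399.5) = 399.

399


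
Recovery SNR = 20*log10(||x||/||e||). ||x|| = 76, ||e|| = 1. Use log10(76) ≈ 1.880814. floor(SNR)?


||x||/||e|| = 76/1 = 76.
log10(76) ≈ 1.880814.
20*log10(||x||/||e||) ≈ 20*1.880814 = 37.61628.
floor(37.61628) = 37.

37


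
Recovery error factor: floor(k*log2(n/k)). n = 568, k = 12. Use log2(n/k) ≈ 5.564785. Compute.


log2(n/k) = log2(568/12) ≈ 5.564785.
k*log2(n/k) ≈ 12*5.564785 = 66.77742.
floor(66.77742) = 66.

66


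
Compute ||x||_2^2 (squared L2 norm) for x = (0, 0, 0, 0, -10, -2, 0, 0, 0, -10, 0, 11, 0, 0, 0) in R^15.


Non-zero entries: [(4, -10), (5, -2), (9, -10), (11, 11)]
Squares: [100, 4, 100, 121]
||x||_2^2 = sum = 325.

325


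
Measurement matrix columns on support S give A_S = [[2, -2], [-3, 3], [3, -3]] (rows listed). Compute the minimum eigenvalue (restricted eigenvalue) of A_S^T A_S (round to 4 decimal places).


A_S^T A_S = [[22, -22], [-22, 22]].
trace = 44.
det = 0.
disc = trace^2 - 4*det = 1936 - 4*0 = 1936.
sqrt(1936) = 44.
lam_min = (44 - 44)/2 = 0 = 0.0000.

0.0000


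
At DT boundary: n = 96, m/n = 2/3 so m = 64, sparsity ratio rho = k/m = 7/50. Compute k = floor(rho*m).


m = 2/3*96 = 64.
rho = 7/50.
rho*m = 7/50*64 = 8.96.
k = floor(8.96) = 8.

8


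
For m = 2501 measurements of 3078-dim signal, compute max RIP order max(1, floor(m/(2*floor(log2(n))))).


floor(log2(3078)) = 11.
2*11 = 22.
m/(2*floor(log2(n))) = 2501/22 ≈ 113.6818.
floor = 113.
k = max(1, 113) = 113.

113


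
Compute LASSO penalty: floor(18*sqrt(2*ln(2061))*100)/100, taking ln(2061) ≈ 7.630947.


ln(2061) ≈ 7.630947.
2*ln(n) ≈ 15.261894.
sqrt(2*ln(n)) ≈ sqrt(15.261894) ≈ 3.906647.
lambda ≈ 18*3.906647 = 70.319646.
floor(lambda*100)/100 = 70.31.

70.31


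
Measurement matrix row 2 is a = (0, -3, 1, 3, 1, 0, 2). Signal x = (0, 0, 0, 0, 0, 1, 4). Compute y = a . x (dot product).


Non-zero terms: ['0*1', '2*4']
Products: [0, 8]
y = sum = 8.

8


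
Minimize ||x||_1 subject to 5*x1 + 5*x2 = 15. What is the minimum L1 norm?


Axis intercepts:
  x1 = 3, x2 = 0: L1 = 3
  x1 = 0, x2 = 3: L1 = 3
x* = (3, 0)
||x*||_1 = 3.

3


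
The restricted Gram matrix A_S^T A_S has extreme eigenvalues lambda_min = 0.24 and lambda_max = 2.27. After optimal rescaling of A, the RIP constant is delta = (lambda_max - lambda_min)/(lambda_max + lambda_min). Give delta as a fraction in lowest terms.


lambda_max - lambda_min = 2.27 - 0.24 = 2.03.
lambda_max + lambda_min = 2.27 + 0.24 = 2.51.
delta = 2.03/2.51 = 203/251.

203/251


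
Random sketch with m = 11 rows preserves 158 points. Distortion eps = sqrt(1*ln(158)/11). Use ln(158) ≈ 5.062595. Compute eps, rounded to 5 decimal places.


ln(158) ≈ 5.062595.
1*ln(N)/m ≈ 1*5.062595/11 ≈ 0.46023591.
eps = sqrt(0.46023591) ≈ 0.6784069 ≈ 0.67841.

0.67841


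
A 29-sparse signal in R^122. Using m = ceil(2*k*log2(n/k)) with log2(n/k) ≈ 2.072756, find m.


log2(n/k) = log2(122/29) ≈ 2.072756.
2*k*log2(n/k) ≈ 2*29*2.072756 = 120.219848.
m = ceil(120.219848) = 121.

121


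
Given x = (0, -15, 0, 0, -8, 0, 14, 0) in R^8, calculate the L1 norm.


Non-zero entries: [(1, -15), (4, -8), (6, 14)]
Absolute values: [15, 8, 14]
||x||_1 = sum = 37.

37


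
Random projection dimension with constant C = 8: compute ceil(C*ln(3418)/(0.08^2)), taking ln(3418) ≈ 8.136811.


ln(3418) ≈ 8.136811.
eps^2 = 0.08^2 = 0.0064.
C*ln(N)/eps^2 ≈ 8*8.136811/0.0064 ≈ 10171.0138.
m = ceil(10171.0138) = 10172.

10172


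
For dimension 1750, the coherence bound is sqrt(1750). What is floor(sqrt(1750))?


41^2 = 1681 <= 1750 < 1764 = 42^2, so 41 <= sqrt(1750) < 42.
floor(sqrt(1750)) = 41.

41


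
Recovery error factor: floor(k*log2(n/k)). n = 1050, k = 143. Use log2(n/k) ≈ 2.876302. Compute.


log2(n/k) = log2(1050/143) ≈ 2.876302.
k*log2(n/k) ≈ 143*2.876302 = 411.311186.
floor(411.311186) = 411.

411


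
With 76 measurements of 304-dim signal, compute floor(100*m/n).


100*m/n = 100*76/304 ≈ 25.0.
floor = 25.

25


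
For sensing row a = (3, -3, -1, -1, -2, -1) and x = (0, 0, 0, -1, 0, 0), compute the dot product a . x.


Non-zero terms: ['-1*-1']
Products: [1]
y = sum = 1.

1


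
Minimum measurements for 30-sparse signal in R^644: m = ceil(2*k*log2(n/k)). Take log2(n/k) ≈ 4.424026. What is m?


log2(n/k) = log2(644/30) ≈ 4.424026.
2*k*log2(n/k) ≈ 2*30*4.424026 = 265.44156.
m = ceil(265.44156) = 266.

266


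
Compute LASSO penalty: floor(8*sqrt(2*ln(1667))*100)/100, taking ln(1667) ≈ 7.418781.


ln(1667) ≈ 7.418781.
2*ln(n) ≈ 14.837562.
sqrt(2*ln(n)) ≈ sqrt(14.837562) ≈ 3.851956.
lambda ≈ 8*3.851956 = 30.815648.
floor(lambda*100)/100 = 30.81.

30.81


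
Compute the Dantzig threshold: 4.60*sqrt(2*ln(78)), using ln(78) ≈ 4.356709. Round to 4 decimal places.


ln(78) ≈ 4.356709.
2*ln(n) ≈ 8.713418.
sqrt(2*ln(n)) ≈ sqrt(8.713418) ≈ 2.95185.
threshold ≈ 4.60*2.95185 = 13.57851 ≈ 13.5785.

13.5785


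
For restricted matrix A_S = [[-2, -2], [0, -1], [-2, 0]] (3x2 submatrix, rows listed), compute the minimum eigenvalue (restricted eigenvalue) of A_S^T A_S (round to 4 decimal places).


A_S^T A_S = [[8, 4], [4, 5]].
trace = 13.
det = 24.
disc = trace^2 - 4*det = 169 - 4*24 = 73.
sqrt(73) ≈ 8.544004.
lam_min = (13 - sqrt(73))/2 ≈ (13 - 8.544004)/2 = 2.227998 ≈ 2.2280.

2.2280


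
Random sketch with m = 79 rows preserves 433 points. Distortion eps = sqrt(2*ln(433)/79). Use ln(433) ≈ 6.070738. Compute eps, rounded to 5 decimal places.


ln(433) ≈ 6.070738.
2*ln(N)/m ≈ 2*6.070738/79 ≈ 0.15368957.
eps = sqrt(0.15368957) ≈ 0.3920326 ≈ 0.39203.

0.39203


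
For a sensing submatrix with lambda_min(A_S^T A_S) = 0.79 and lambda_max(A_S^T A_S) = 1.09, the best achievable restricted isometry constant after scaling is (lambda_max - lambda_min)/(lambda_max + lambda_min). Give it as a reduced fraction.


lambda_max - lambda_min = 1.09 - 0.79 = 0.30.
lambda_max + lambda_min = 1.09 + 0.79 = 1.88.
delta = 0.30/1.88 = 30/188 = 15/94.

15/94


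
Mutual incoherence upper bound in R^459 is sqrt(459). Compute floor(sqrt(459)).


21^2 = 441 <= 459 < 484 = 22^2, so 21 <= sqrt(459) < 22.
floor(sqrt(459)) = 21.

21


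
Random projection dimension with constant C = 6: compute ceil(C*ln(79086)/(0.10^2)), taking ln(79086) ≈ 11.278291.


ln(79086) ≈ 11.278291.
eps^2 = 0.10^2 = 0.01.
C*ln(N)/eps^2 ≈ 6*11.278291/0.01 ≈ 6766.9746.
m = ceil(6766.9746) = 6767.

6767


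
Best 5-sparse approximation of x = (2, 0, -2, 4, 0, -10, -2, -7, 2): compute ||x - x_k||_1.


Sorted |x_i| descending: [10, 7, 4, 2, 2, 2, 2, 0, 0]
Keep top 5: [10, 7, 4, 2, 2]
Tail entries: [2, 2, 0, 0]
L1 error = sum of tail = 4.

4


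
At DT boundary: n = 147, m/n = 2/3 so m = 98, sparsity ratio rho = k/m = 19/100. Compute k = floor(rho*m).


m = 2/3*147 = 98.
rho = 19/100.
rho*m = 19/100*98 = 18.62.
k = floor(18.62) = 18.

18


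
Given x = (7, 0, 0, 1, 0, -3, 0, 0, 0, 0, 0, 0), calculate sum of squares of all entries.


Non-zero entries: [(0, 7), (3, 1), (5, -3)]
Squares: [49, 1, 9]
||x||_2^2 = sum = 59.

59


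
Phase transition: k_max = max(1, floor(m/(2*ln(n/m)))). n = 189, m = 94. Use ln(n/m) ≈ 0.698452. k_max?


n/m = 189/94.
ln(n/m) ≈ 0.698452.
2*ln(n/m) ≈ 1.396904.
m/(2*ln(n/m)) ≈ 94/1.396904 ≈ 67.2917.
floor = 67.
k_max = max(1, 67) = 67.

67


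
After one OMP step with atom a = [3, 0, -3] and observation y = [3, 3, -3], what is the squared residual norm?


a^T a = 18.
a^T y = 18.
coeff = 18/18 = 1.
||r||^2 = 9.

9


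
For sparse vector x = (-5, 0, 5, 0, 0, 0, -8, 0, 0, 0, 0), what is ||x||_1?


Non-zero entries: [(0, -5), (2, 5), (6, -8)]
Absolute values: [5, 5, 8]
||x||_1 = sum = 18.

18


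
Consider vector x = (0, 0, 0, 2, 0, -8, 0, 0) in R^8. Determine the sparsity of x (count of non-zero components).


Non-zero positions: [3, 5].
Sparsity = 2.

2


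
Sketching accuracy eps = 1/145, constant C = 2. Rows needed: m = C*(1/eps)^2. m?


1/eps = 145.
(1/eps)^2 = 21025.
m = 2*21025 = 42050.

42050


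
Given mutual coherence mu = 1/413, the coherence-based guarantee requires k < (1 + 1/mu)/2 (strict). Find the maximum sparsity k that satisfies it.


1/mu = 413.
1 + 1/mu = 414.
(1 + 1/mu)/2 = 207 is an integer and the inequality is strict, so k_max = 207 - 1 = 206.

206


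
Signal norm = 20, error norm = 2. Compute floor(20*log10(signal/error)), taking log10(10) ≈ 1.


||x||/||e|| = 20/2 = 10.
log10(10) ≈ 1.
20*log10(||x||/||e||) ≈ 20*1 = 20.
floor(20) = 20.

20


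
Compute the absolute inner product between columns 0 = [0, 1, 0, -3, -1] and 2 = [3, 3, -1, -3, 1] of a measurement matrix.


Inner product: 0*3 + 1*3 + 0*-1 + -3*-3 + -1*1
Products: [0, 3, 0, 9, -1]
Sum = 11.
|dot| = 11.

11


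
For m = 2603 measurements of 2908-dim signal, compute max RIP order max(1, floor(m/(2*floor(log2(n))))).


floor(log2(2908)) = 11.
2*11 = 22.
m/(2*floor(log2(n))) = 2603/22 ≈ 118.3182.
floor = 118.
k = max(1, 118) = 118.

118


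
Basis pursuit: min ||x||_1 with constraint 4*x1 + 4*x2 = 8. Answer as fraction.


Axis intercepts:
  x1 = 2, x2 = 0: L1 = 2
  x1 = 0, x2 = 2: L1 = 2
x* = (2, 0)
||x*||_1 = 2.

2


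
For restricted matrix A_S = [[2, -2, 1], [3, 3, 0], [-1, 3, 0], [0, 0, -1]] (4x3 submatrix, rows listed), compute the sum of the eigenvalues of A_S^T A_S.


Sum of eigenvalues of A_S^T A_S = trace(A_S^T A_S) = sum of squared column norms of A_S.
A_S^T A_S diagonal: [14, 22, 2].
trace = 14 + 22 + 2 = 38.

38


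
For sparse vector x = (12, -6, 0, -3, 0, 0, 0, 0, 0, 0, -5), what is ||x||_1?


Non-zero entries: [(0, 12), (1, -6), (3, -3), (10, -5)]
Absolute values: [12, 6, 3, 5]
||x||_1 = sum = 26.

26


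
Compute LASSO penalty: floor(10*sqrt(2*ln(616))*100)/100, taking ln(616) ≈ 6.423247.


ln(616) ≈ 6.423247.
2*ln(n) ≈ 12.846494.
sqrt(2*ln(n)) ≈ sqrt(12.846494) ≈ 3.584201.
lambda ≈ 10*3.584201 = 35.84201.
floor(lambda*100)/100 = 35.84.

35.84


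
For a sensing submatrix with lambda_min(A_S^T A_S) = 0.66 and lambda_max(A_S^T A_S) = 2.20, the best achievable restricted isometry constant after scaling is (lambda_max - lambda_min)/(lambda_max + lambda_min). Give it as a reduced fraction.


lambda_max - lambda_min = 2.20 - 0.66 = 1.54.
lambda_max + lambda_min = 2.20 + 0.66 = 2.86.
delta = 1.54/2.86 = 154/286 = 7/13.

7/13


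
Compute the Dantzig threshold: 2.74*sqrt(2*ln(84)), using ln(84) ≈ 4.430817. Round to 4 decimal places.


ln(84) ≈ 4.430817.
2*ln(n) ≈ 8.861634.
sqrt(2*ln(n)) ≈ sqrt(8.861634) ≈ 2.97685.
threshold ≈ 2.74*2.97685 = 8.156569 ≈ 8.1566.

8.1566


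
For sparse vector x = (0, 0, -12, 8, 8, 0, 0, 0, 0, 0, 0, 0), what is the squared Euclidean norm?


Non-zero entries: [(2, -12), (3, 8), (4, 8)]
Squares: [144, 64, 64]
||x||_2^2 = sum = 272.

272


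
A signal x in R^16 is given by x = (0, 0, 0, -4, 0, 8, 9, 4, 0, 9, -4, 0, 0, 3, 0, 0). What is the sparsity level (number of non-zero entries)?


Non-zero positions: [3, 5, 6, 7, 9, 10, 13].
Sparsity = 7.

7


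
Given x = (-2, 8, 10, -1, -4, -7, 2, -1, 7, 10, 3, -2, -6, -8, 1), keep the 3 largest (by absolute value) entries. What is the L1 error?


Sorted |x_i| descending: [10, 10, 8, 8, 7, 7, 6, 4, 3, 2, 2, 2, 1, 1, 1]
Keep top 3: [10, 10, 8]
Tail entries: [8, 7, 7, 6, 4, 3, 2, 2, 2, 1, 1, 1]
L1 error = sum of tail = 44.

44


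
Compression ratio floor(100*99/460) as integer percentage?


100*m/n = 100*99/460 ≈ 21.5217.
floor = 21.

21


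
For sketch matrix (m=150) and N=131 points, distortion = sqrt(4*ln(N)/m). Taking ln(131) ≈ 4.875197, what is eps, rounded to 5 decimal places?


ln(131) ≈ 4.875197.
4*ln(N)/m ≈ 4*4.875197/150 ≈ 0.13000525.
eps = sqrt(0.13000525) ≈ 0.3605624 ≈ 0.36056.

0.36056


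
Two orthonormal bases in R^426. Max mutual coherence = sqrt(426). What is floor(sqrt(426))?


20^2 = 400 <= 426 < 441 = 21^2, so 20 <= sqrt(426) < 21.
floor(sqrt(426)) = 20.

20


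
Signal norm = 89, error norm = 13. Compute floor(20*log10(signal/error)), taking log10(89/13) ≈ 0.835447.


||x||/||e|| = 89/13.
log10(89/13) ≈ 0.835447.
20*log10(||x||/||e||) ≈ 20*0.835447 = 16.70894.
floor(16.70894) = 16.

16


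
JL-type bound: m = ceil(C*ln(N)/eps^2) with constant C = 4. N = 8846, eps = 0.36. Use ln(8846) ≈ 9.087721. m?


ln(8846) ≈ 9.087721.
eps^2 = 0.36^2 = 0.1296.
C*ln(N)/eps^2 ≈ 4*9.087721/0.1296 ≈ 280.4852.
m = ceil(280.4852) = 281.

281


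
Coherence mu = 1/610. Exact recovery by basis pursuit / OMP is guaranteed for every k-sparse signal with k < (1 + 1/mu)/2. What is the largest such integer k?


1/mu = 610.
1 + 1/mu = 611.
(1 + 1/mu)/2 = 305.5 is not an integer, so k_max = floor(305.5) = 305.

305


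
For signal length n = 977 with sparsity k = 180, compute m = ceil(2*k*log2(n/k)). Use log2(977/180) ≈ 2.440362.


log2(n/k) = log2(977/180) ≈ 2.440362.
2*k*log2(n/k) ≈ 2*180*2.440362 = 878.53032.
m = ceil(878.53032) = 879.

879


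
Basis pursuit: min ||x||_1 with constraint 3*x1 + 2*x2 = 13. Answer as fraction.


Axis intercepts:
  x1 = 13/3, x2 = 0: L1 = 13/3
  x1 = 0, x2 = 13/2: L1 = 13/2
x* = (13/3, 0)
||x*||_1 = 13/3.

13/3


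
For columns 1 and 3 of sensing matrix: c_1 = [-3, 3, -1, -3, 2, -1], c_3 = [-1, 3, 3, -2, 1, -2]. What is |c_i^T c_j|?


Inner product: -3*-1 + 3*3 + -1*3 + -3*-2 + 2*1 + -1*-2
Products: [3, 9, -3, 6, 2, 2]
Sum = 19.
|dot| = 19.

19


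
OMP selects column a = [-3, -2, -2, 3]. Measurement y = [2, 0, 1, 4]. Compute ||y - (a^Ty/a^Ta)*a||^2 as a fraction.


a^T a = 26.
a^T y = 4.
coeff = 4/26 = 2/13.
||r||^2 = 265/13.

265/13


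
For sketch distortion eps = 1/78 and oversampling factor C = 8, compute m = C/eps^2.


1/eps = 78.
(1/eps)^2 = 6084.
m = 8*6084 = 48672.

48672


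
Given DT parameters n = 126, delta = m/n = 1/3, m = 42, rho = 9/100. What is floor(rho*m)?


m = 1/3*126 = 42.
rho = 9/100.
rho*m = 9/100*42 = 3.78.
k = floor(3.78) = 3.

3


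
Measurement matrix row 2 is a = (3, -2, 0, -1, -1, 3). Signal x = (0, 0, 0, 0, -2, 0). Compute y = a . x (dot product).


Non-zero terms: ['-1*-2']
Products: [2]
y = sum = 2.

2


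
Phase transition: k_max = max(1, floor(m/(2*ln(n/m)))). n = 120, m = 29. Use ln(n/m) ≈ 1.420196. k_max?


n/m = 120/29.
ln(n/m) ≈ 1.420196.
2*ln(n/m) ≈ 2.840392.
m/(2*ln(n/m)) ≈ 29/2.840392 ≈ 10.2099.
floor = 10.
k_max = max(1, 10) = 10.

10


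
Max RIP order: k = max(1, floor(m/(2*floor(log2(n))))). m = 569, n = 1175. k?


floor(log2(1175)) = 10.
2*10 = 20.
m/(2*floor(log2(n))) = 569/20 ≈ 28.45.
floor = 28.
k = max(1, 28) = 28.

28


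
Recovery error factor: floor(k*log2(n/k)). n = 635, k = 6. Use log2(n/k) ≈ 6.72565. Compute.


log2(n/k) = log2(635/6) ≈ 6.72565.
k*log2(n/k) ≈ 6*6.72565 = 40.3539.
floor(40.3539) = 40.

40


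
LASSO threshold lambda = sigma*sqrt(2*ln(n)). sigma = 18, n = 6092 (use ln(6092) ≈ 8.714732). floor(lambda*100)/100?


ln(6092) ≈ 8.714732.
2*ln(n) ≈ 17.429464.
sqrt(2*ln(n)) ≈ sqrt(17.429464) ≈ 4.174861.
lambda ≈ 18*4.174861 = 75.147498.
floor(lambda*100)/100 = 75.14.

75.14


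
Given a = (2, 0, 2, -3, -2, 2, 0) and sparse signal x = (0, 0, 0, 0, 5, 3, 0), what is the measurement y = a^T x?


Non-zero terms: ['-2*5', '2*3']
Products: [-10, 6]
y = sum = -4.

-4


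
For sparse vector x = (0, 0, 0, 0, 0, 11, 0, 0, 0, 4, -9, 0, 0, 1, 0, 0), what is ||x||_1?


Non-zero entries: [(5, 11), (9, 4), (10, -9), (13, 1)]
Absolute values: [11, 4, 9, 1]
||x||_1 = sum = 25.

25


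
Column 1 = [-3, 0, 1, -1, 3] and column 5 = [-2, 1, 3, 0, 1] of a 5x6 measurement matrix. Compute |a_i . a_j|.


Inner product: -3*-2 + 0*1 + 1*3 + -1*0 + 3*1
Products: [6, 0, 3, 0, 3]
Sum = 12.
|dot| = 12.

12


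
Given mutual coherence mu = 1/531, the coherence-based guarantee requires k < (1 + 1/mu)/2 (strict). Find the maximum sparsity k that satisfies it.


1/mu = 531.
1 + 1/mu = 532.
(1 + 1/mu)/2 = 266 is an integer and the inequality is strict, so k_max = 266 - 1 = 265.

265


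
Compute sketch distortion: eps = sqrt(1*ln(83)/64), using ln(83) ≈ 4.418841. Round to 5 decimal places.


ln(83) ≈ 4.418841.
1*ln(N)/m ≈ 1*4.418841/64 ≈ 0.06904439.
eps = sqrt(0.06904439) ≈ 0.262763 ≈ 0.26276.

0.26276


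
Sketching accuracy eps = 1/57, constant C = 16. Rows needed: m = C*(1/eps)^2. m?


1/eps = 57.
(1/eps)^2 = 3249.
m = 16*3249 = 51984.

51984


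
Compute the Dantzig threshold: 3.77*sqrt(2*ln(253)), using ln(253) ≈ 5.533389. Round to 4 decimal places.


ln(253) ≈ 5.533389.
2*ln(n) ≈ 11.066778.
sqrt(2*ln(n)) ≈ sqrt(11.066778) ≈ 3.326677.
threshold ≈ 3.77*3.326677 = 12.54157229 ≈ 12.5416.

12.5416


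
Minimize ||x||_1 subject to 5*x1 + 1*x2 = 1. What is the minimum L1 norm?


Axis intercepts:
  x1 = 1/5, x2 = 0: L1 = 1/5
  x1 = 0, x2 = 1: L1 = 1
x* = (1/5, 0)
||x*||_1 = 1/5.

1/5


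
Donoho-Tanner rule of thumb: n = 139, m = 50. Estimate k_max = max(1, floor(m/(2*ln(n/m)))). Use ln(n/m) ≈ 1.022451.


n/m = 139/50.
ln(n/m) ≈ 1.022451.
2*ln(n/m) ≈ 2.044902.
m/(2*ln(n/m)) ≈ 50/2.044902 ≈ 24.451.
floor = 24.
k_max = max(1, 24) = 24.

24


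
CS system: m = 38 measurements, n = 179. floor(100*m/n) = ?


100*m/n = 100*38/179 ≈ 21.2291.
floor = 21.

21


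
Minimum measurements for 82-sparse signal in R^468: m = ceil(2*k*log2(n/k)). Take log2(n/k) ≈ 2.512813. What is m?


log2(n/k) = log2(468/82) ≈ 2.512813.
2*k*log2(n/k) ≈ 2*82*2.512813 = 412.101332.
m = ceil(412.101332) = 413.

413


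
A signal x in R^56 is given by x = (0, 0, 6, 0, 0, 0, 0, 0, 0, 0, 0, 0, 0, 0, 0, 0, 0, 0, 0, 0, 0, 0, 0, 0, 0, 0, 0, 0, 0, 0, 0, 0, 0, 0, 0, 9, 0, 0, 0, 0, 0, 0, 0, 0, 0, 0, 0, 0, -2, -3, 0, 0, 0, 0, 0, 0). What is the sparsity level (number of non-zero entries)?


Non-zero positions: [2, 35, 48, 49].
Sparsity = 4.

4


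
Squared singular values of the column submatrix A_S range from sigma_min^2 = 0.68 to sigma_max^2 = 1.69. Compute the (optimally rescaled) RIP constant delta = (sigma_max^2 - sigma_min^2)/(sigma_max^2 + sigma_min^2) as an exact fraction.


lambda_max - lambda_min = 1.69 - 0.68 = 1.01.
lambda_max + lambda_min = 1.69 + 0.68 = 2.37.
delta = 1.01/2.37 = 101/237.

101/237


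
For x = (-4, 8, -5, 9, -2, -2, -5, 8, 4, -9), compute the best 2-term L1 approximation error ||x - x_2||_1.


Sorted |x_i| descending: [9, 9, 8, 8, 5, 5, 4, 4, 2, 2]
Keep top 2: [9, 9]
Tail entries: [8, 8, 5, 5, 4, 4, 2, 2]
L1 error = sum of tail = 38.

38


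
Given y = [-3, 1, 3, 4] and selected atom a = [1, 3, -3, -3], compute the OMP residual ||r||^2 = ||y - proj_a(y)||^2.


a^T a = 28.
a^T y = -21.
coeff = -21/28 = -3/4.
||r||^2 = 77/4.

77/4


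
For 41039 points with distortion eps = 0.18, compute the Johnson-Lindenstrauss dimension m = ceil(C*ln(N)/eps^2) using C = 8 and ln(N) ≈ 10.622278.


ln(41039) ≈ 10.622278.
eps^2 = 0.18^2 = 0.0324.
C*ln(N)/eps^2 ≈ 8*10.622278/0.0324 ≈ 2622.7847.
m = ceil(2622.7847) = 2623.

2623


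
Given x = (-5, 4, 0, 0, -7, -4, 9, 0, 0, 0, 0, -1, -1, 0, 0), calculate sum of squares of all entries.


Non-zero entries: [(0, -5), (1, 4), (4, -7), (5, -4), (6, 9), (11, -1), (12, -1)]
Squares: [25, 16, 49, 16, 81, 1, 1]
||x||_2^2 = sum = 189.

189


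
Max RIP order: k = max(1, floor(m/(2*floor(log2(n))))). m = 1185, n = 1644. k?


floor(log2(1644)) = 10.
2*10 = 20.
m/(2*floor(log2(n))) = 1185/20 ≈ 59.25.
floor = 59.
k = max(1, 59) = 59.

59


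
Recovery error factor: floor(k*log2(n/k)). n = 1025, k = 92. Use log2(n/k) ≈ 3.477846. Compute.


log2(n/k) = log2(1025/92) ≈ 3.477846.
k*log2(n/k) ≈ 92*3.477846 = 319.961832.
floor(319.961832) = 319.

319


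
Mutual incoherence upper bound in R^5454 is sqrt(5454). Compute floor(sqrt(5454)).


73^2 = 5329 <= 5454 < 5476 = 74^2, so 73 <= sqrt(5454) < 74.
floor(sqrt(5454)) = 73.

73


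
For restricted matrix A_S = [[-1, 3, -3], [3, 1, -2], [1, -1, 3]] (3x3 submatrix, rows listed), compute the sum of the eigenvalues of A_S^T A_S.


Sum of eigenvalues of A_S^T A_S = trace(A_S^T A_S) = sum of squared column norms of A_S.
A_S^T A_S diagonal: [11, 11, 22].
trace = 11 + 11 + 22 = 44.

44


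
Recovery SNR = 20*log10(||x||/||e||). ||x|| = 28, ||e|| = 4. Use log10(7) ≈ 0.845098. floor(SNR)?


||x||/||e|| = 28/4 = 7.
log10(7) ≈ 0.845098.
20*log10(||x||/||e||) ≈ 20*0.845098 = 16.90196.
floor(16.90196) = 16.

16


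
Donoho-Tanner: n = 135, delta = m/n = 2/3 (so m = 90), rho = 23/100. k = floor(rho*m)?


m = 2/3*135 = 90.
rho = 23/100.
rho*m = 23/100*90 = 20.7.
k = floor(20.7) = 20.

20


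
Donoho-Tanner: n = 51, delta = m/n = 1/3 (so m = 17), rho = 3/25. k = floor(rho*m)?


m = 1/3*51 = 17.
rho = 3/25.
rho*m = 3/25*17 = 2.04.
k = floor(2.04) = 2.

2


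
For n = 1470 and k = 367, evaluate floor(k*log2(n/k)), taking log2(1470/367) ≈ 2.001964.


log2(n/k) = log2(1470/367) ≈ 2.001964.
k*log2(n/k) ≈ 367*2.001964 = 734.720788.
floor(734.720788) = 734.

734


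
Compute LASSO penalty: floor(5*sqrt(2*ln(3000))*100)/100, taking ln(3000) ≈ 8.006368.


ln(3000) ≈ 8.006368.
2*ln(n) ≈ 16.012736.
sqrt(2*ln(n)) ≈ sqrt(16.012736) ≈ 4.001592.
lambda ≈ 5*4.001592 = 20.00796.
floor(lambda*100)/100 = 20.00.

20.00


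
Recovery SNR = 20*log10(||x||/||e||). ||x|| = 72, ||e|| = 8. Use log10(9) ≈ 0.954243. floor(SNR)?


||x||/||e|| = 72/8 = 9.
log10(9) ≈ 0.954243.
20*log10(||x||/||e||) ≈ 20*0.954243 = 19.08486.
floor(19.08486) = 19.

19


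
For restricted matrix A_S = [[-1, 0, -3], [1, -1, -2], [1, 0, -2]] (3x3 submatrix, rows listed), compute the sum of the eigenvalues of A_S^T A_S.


Sum of eigenvalues of A_S^T A_S = trace(A_S^T A_S) = sum of squared column norms of A_S.
A_S^T A_S diagonal: [3, 1, 17].
trace = 3 + 1 + 17 = 21.

21


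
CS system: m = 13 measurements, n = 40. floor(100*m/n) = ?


100*m/n = 100*13/40 ≈ 32.5.
floor = 32.

32


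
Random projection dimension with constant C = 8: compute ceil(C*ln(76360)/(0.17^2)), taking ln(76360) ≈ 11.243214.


ln(76360) ≈ 11.243214.
eps^2 = 0.17^2 = 0.0289.
C*ln(N)/eps^2 ≈ 8*11.243214/0.0289 ≈ 3112.3084.
m = ceil(3112.3084) = 3113.

3113


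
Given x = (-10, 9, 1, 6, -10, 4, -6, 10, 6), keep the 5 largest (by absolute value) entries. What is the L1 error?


Sorted |x_i| descending: [10, 10, 10, 9, 6, 6, 6, 4, 1]
Keep top 5: [10, 10, 10, 9, 6]
Tail entries: [6, 6, 4, 1]
L1 error = sum of tail = 17.

17


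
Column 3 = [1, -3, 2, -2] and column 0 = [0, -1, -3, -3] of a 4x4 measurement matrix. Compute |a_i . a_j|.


Inner product: 1*0 + -3*-1 + 2*-3 + -2*-3
Products: [0, 3, -6, 6]
Sum = 3.
|dot| = 3.

3


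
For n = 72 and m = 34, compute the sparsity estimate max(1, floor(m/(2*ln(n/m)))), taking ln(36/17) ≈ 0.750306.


n/m = 72/34 = 36/17.
ln(n/m) ≈ 0.750306.
2*ln(n/m) ≈ 1.500612.
m/(2*ln(n/m)) ≈ 34/1.500612 ≈ 22.6574.
floor = 22.
k_max = max(1, 22) = 22.

22


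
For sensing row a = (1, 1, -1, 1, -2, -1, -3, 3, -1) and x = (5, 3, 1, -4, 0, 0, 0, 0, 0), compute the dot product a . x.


Non-zero terms: ['1*5', '1*3', '-1*1', '1*-4']
Products: [5, 3, -1, -4]
y = sum = 3.

3


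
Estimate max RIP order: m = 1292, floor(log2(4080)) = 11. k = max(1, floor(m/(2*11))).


floor(log2(4080)) = 11.
2*11 = 22.
m/(2*floor(log2(n))) = 1292/22 ≈ 58.7273.
floor = 58.
k = max(1, 58) = 58.

58


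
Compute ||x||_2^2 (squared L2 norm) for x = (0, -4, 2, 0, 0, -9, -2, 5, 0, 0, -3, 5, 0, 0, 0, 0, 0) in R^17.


Non-zero entries: [(1, -4), (2, 2), (5, -9), (6, -2), (7, 5), (10, -3), (11, 5)]
Squares: [16, 4, 81, 4, 25, 9, 25]
||x||_2^2 = sum = 164.

164


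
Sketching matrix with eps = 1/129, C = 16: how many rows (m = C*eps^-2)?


1/eps = 129.
(1/eps)^2 = 16641.
m = 16*16641 = 266256.

266256


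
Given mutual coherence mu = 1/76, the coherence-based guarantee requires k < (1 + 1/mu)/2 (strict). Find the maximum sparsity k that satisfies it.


1/mu = 76.
1 + 1/mu = 77.
(1 + 1/mu)/2 = 38.5 is not an integer, so k_max = floor(38.5) = 38.

38


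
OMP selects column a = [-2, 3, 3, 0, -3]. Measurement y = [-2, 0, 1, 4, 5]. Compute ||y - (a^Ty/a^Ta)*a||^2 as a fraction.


a^T a = 31.
a^T y = -8.
coeff = -8/31 = -8/31.
||r||^2 = 1362/31.

1362/31


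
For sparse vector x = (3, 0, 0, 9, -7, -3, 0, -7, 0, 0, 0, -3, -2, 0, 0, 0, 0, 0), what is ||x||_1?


Non-zero entries: [(0, 3), (3, 9), (4, -7), (5, -3), (7, -7), (11, -3), (12, -2)]
Absolute values: [3, 9, 7, 3, 7, 3, 2]
||x||_1 = sum = 34.

34


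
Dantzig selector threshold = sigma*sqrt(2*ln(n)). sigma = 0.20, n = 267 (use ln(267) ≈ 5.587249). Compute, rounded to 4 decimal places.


ln(267) ≈ 5.587249.
2*ln(n) ≈ 11.174498.
sqrt(2*ln(n)) ≈ sqrt(11.174498) ≈ 3.342828.
threshold ≈ 0.20*3.342828 = 0.6685656 ≈ 0.6686.

0.6686


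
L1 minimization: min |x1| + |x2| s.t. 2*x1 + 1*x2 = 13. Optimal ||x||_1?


Axis intercepts:
  x1 = 13/2, x2 = 0: L1 = 13/2
  x1 = 0, x2 = 13: L1 = 13
x* = (13/2, 0)
||x*||_1 = 13/2.

13/2


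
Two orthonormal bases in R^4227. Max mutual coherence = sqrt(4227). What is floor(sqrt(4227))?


65^2 = 4225 <= 4227 < 4356 = 66^2, so 65 <= sqrt(4227) < 66.
floor(sqrt(4227)) = 65.

65


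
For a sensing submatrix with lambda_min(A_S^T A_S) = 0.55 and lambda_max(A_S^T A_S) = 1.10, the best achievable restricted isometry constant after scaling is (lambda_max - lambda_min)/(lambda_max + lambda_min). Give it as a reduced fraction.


lambda_max - lambda_min = 1.10 - 0.55 = 0.55.
lambda_max + lambda_min = 1.10 + 0.55 = 1.65.
delta = 0.55/1.65 = 55/165 = 1/3.

1/3


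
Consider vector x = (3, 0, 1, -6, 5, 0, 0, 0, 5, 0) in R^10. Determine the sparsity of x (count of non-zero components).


Non-zero positions: [0, 2, 3, 4, 8].
Sparsity = 5.

5


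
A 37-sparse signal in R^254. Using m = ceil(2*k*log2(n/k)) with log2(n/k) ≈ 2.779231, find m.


log2(n/k) = log2(254/37) ≈ 2.779231.
2*k*log2(n/k) ≈ 2*37*2.779231 = 205.663094.
m = ceil(205.663094) = 206.

206


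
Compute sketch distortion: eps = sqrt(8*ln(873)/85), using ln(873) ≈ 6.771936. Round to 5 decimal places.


ln(873) ≈ 6.771936.
8*ln(N)/m ≈ 8*6.771936/85 ≈ 0.63735868.
eps = sqrt(0.63735868) ≈ 0.7983475 ≈ 0.79835.

0.79835


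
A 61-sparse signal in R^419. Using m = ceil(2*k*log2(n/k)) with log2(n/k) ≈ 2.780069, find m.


log2(n/k) = log2(419/61) ≈ 2.780069.
2*k*log2(n/k) ≈ 2*61*2.780069 = 339.168418.
m = ceil(339.168418) = 340.

340


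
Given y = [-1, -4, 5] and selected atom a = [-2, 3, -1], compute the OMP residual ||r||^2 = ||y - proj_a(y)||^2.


a^T a = 14.
a^T y = -15.
coeff = -15/14 = -15/14.
||r||^2 = 363/14.

363/14


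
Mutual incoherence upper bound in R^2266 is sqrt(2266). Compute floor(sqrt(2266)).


47^2 = 2209 <= 2266 < 2304 = 48^2, so 47 <= sqrt(2266) < 48.
floor(sqrt(2266)) = 47.

47


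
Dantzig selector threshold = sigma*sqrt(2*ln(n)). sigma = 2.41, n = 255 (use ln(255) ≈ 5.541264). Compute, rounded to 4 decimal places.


ln(255) ≈ 5.541264.
2*ln(n) ≈ 11.082528.
sqrt(2*ln(n)) ≈ sqrt(11.082528) ≈ 3.329043.
threshold ≈ 2.41*3.329043 = 8.02299363 ≈ 8.0230.

8.0230


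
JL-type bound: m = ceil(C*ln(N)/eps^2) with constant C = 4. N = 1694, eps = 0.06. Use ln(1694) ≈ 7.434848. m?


ln(1694) ≈ 7.434848.
eps^2 = 0.06^2 = 0.0036.
C*ln(N)/eps^2 ≈ 4*7.434848/0.0036 ≈ 8260.9422.
m = ceil(8260.9422) = 8261.

8261


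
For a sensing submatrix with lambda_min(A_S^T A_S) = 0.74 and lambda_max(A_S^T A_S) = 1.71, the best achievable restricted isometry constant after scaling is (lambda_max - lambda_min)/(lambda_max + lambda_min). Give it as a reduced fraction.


lambda_max - lambda_min = 1.71 - 0.74 = 0.97.
lambda_max + lambda_min = 1.71 + 0.74 = 2.45.
delta = 0.97/2.45 = 97/245.

97/245


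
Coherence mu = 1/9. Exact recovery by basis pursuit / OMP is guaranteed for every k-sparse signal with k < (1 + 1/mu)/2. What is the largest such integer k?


1/mu = 9.
1 + 1/mu = 10.
(1 + 1/mu)/2 = 5 is an integer and the inequality is strict, so k_max = 5 - 1 = 4.

4


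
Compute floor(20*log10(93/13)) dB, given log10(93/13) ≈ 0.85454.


||x||/||e|| = 93/13.
log10(93/13) ≈ 0.85454.
20*log10(||x||/||e||) ≈ 20*0.85454 = 17.0908.
floor(17.0908) = 17.

17


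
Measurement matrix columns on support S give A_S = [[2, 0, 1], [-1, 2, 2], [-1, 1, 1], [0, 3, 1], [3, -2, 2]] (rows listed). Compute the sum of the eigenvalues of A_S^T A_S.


Sum of eigenvalues of A_S^T A_S = trace(A_S^T A_S) = sum of squared column norms of A_S.
A_S^T A_S diagonal: [15, 18, 11].
trace = 15 + 18 + 11 = 44.

44


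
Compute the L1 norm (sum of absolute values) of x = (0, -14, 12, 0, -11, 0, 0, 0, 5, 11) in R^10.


Non-zero entries: [(1, -14), (2, 12), (4, -11), (8, 5), (9, 11)]
Absolute values: [14, 12, 11, 5, 11]
||x||_1 = sum = 53.

53


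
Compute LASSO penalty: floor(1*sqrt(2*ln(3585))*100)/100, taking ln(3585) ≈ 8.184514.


ln(3585) ≈ 8.184514.
2*ln(n) ≈ 16.369028.
sqrt(2*ln(n)) ≈ sqrt(16.369028) ≈ 4.045866.
lambda ≈ 1*4.045866 = 4.045866.
floor(lambda*100)/100 = 4.04.

4.04


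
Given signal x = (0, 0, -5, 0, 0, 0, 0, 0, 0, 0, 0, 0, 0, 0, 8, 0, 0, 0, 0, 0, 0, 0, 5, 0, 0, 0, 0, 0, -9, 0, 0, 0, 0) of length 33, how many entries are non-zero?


Non-zero positions: [2, 14, 22, 28].
Sparsity = 4.

4


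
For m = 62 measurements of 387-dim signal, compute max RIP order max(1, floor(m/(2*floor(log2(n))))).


floor(log2(387)) = 8.
2*8 = 16.
m/(2*floor(log2(n))) = 62/16 ≈ 3.875.
floor = 3.
k = max(1, 3) = 3.

3


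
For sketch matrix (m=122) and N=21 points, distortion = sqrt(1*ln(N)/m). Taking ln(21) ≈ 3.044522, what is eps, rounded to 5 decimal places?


ln(21) ≈ 3.044522.
1*ln(N)/m ≈ 1*3.044522/122 ≈ 0.0249551.
eps = sqrt(0.0249551) ≈ 0.1579718 ≈ 0.15797.

0.15797


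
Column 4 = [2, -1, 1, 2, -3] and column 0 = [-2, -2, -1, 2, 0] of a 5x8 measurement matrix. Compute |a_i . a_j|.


Inner product: 2*-2 + -1*-2 + 1*-1 + 2*2 + -3*0
Products: [-4, 2, -1, 4, 0]
Sum = 1.
|dot| = 1.

1


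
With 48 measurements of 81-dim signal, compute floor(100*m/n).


100*m/n = 100*48/81 ≈ 59.2593.
floor = 59.

59


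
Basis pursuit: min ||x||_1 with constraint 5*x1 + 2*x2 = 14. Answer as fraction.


Axis intercepts:
  x1 = 14/5, x2 = 0: L1 = 14/5
  x1 = 0, x2 = 7: L1 = 7
x* = (14/5, 0)
||x*||_1 = 14/5.

14/5


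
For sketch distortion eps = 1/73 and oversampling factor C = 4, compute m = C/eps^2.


1/eps = 73.
(1/eps)^2 = 5329.
m = 4*5329 = 21316.

21316


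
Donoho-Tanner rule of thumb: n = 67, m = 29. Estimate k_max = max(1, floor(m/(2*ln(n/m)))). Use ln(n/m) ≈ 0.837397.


n/m = 67/29.
ln(n/m) ≈ 0.837397.
2*ln(n/m) ≈ 1.674794.
m/(2*ln(n/m)) ≈ 29/1.674794 ≈ 17.3156.
floor = 17.
k_max = max(1, 17) = 17.

17


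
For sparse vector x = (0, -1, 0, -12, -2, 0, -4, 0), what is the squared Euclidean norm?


Non-zero entries: [(1, -1), (3, -12), (4, -2), (6, -4)]
Squares: [1, 144, 4, 16]
||x||_2^2 = sum = 165.

165


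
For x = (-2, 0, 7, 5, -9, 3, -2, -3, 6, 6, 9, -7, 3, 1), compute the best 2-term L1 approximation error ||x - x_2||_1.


Sorted |x_i| descending: [9, 9, 7, 7, 6, 6, 5, 3, 3, 3, 2, 2, 1, 0]
Keep top 2: [9, 9]
Tail entries: [7, 7, 6, 6, 5, 3, 3, 3, 2, 2, 1, 0]
L1 error = sum of tail = 45.

45


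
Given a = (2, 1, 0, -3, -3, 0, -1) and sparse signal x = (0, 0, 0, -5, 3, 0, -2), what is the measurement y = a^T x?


Non-zero terms: ['-3*-5', '-3*3', '-1*-2']
Products: [15, -9, 2]
y = sum = 8.

8


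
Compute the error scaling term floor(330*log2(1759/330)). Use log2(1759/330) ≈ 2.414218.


log2(n/k) = log2(1759/330) ≈ 2.414218.
k*log2(n/k) ≈ 330*2.414218 = 796.69194.
floor(796.69194) = 796.

796


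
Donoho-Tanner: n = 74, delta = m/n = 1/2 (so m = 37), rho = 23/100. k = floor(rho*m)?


m = 1/2*74 = 37.
rho = 23/100.
rho*m = 23/100*37 = 8.51.
k = floor(8.51) = 8.

8


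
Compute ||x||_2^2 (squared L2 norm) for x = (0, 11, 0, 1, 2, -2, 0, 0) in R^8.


Non-zero entries: [(1, 11), (3, 1), (4, 2), (5, -2)]
Squares: [121, 1, 4, 4]
||x||_2^2 = sum = 130.

130


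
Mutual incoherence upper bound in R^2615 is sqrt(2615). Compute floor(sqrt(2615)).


51^2 = 2601 <= 2615 < 2704 = 52^2, so 51 <= sqrt(2615) < 52.
floor(sqrt(2615)) = 51.

51


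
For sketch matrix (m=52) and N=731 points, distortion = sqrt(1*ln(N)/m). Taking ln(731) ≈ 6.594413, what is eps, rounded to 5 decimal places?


ln(731) ≈ 6.594413.
1*ln(N)/m ≈ 1*6.594413/52 ≈ 0.12681563.
eps = sqrt(0.12681563) ≈ 0.3561118 ≈ 0.35611.

0.35611


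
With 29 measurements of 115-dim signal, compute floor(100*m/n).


100*m/n = 100*29/115 ≈ 25.2174.
floor = 25.

25


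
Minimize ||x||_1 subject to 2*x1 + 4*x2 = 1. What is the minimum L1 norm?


Axis intercepts:
  x1 = 1/2, x2 = 0: L1 = 1/2
  x1 = 0, x2 = 1/4: L1 = 1/4
x* = (0, 1/4)
||x*||_1 = 1/4.

1/4


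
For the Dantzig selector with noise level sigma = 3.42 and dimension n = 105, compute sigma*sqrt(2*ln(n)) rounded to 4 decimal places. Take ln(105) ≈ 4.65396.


ln(105) ≈ 4.65396.
2*ln(n) ≈ 9.30792.
sqrt(2*ln(n)) ≈ sqrt(9.30792) ≈ 3.050888.
threshold ≈ 3.42*3.050888 = 10.43403696 ≈ 10.4340.

10.4340


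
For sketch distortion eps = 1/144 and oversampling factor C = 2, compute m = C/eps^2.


1/eps = 144.
(1/eps)^2 = 20736.
m = 2*20736 = 41472.

41472


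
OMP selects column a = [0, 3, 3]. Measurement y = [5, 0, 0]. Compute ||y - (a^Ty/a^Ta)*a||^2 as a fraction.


a^T a = 18.
a^T y = 0.
coeff = 0/18 = 0.
||r||^2 = 25.

25


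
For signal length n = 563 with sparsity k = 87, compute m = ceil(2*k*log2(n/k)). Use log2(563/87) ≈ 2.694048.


log2(n/k) = log2(563/87) ≈ 2.694048.
2*k*log2(n/k) ≈ 2*87*2.694048 = 468.764352.
m = ceil(468.764352) = 469.

469


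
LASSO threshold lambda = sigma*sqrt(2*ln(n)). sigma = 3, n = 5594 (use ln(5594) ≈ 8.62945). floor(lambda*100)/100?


ln(5594) ≈ 8.62945.
2*ln(n) ≈ 17.2589.
sqrt(2*ln(n)) ≈ sqrt(17.2589) ≈ 4.154383.
lambda ≈ 3*4.154383 = 12.463149.
floor(lambda*100)/100 = 12.46.

12.46


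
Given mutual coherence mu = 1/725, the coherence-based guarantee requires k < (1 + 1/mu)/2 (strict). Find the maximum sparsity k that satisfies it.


1/mu = 725.
1 + 1/mu = 726.
(1 + 1/mu)/2 = 363 is an integer and the inequality is strict, so k_max = 363 - 1 = 362.

362


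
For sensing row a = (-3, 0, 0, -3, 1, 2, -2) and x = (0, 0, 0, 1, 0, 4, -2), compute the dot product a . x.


Non-zero terms: ['-3*1', '2*4', '-2*-2']
Products: [-3, 8, 4]
y = sum = 9.

9


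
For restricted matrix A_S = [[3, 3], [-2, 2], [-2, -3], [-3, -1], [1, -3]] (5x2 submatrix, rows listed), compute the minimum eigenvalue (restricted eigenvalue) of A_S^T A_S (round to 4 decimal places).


A_S^T A_S = [[27, 11], [11, 32]].
trace = 59.
det = 743.
disc = trace^2 - 4*det = 3481 - 4*743 = 509.
sqrt(509) ≈ 22.561028.
lam_min = (59 - sqrt(509))/2 ≈ (59 - 22.561028)/2 = 18.219486 ≈ 18.2195.

18.2195


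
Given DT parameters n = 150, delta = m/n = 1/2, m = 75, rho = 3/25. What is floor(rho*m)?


m = 1/2*150 = 75.
rho = 3/25.
rho*m = 3/25*75 = 9.
k = floor(9) = 9.

9


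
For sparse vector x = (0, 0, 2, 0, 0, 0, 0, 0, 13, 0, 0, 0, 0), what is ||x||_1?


Non-zero entries: [(2, 2), (8, 13)]
Absolute values: [2, 13]
||x||_1 = sum = 15.

15


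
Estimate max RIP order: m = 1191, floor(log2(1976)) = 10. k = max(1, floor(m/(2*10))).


floor(log2(1976)) = 10.
2*10 = 20.
m/(2*floor(log2(n))) = 1191/20 ≈ 59.55.
floor = 59.
k = max(1, 59) = 59.

59


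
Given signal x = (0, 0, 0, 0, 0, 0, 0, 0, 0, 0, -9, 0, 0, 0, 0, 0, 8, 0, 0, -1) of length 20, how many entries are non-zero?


Non-zero positions: [10, 16, 19].
Sparsity = 3.

3


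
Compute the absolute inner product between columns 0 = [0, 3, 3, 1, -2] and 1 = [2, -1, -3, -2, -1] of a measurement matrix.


Inner product: 0*2 + 3*-1 + 3*-3 + 1*-2 + -2*-1
Products: [0, -3, -9, -2, 2]
Sum = -12.
|dot| = 12.

12


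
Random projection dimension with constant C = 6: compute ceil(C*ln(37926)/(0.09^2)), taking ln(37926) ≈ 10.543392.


ln(37926) ≈ 10.543392.
eps^2 = 0.09^2 = 0.0081.
C*ln(N)/eps^2 ≈ 6*10.543392/0.0081 ≈ 7809.92.
m = ceil(7809.92) = 7810.

7810


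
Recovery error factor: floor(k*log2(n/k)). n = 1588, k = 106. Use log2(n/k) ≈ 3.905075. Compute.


log2(n/k) = log2(1588/106) ≈ 3.905075.
k*log2(n/k) ≈ 106*3.905075 = 413.93795.
floor(413.93795) = 413.

413


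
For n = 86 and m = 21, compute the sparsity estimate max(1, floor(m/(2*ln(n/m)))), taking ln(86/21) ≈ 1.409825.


n/m = 86/21.
ln(n/m) ≈ 1.409825.
2*ln(n/m) ≈ 2.81965.
m/(2*ln(n/m)) ≈ 21/2.81965 ≈ 7.4477.
floor = 7.
k_max = max(1, 7) = 7.

7


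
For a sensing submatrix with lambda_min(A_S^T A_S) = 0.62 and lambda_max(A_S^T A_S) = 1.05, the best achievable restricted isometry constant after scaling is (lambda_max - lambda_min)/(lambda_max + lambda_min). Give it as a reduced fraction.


lambda_max - lambda_min = 1.05 - 0.62 = 0.43.
lambda_max + lambda_min = 1.05 + 0.62 = 1.67.
delta = 0.43/1.67 = 43/167.

43/167


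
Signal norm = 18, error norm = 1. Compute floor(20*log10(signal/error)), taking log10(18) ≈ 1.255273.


||x||/||e|| = 18/1 = 18.
log10(18) ≈ 1.255273.
20*log10(||x||/||e||) ≈ 20*1.255273 = 25.10546.
floor(25.10546) = 25.

25


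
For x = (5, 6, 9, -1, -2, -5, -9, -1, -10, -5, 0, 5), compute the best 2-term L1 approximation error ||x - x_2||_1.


Sorted |x_i| descending: [10, 9, 9, 6, 5, 5, 5, 5, 2, 1, 1, 0]
Keep top 2: [10, 9]
Tail entries: [9, 6, 5, 5, 5, 5, 2, 1, 1, 0]
L1 error = sum of tail = 39.

39


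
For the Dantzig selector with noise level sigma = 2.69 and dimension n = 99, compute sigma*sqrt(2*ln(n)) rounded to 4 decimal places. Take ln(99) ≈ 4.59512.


ln(99) ≈ 4.59512.
2*ln(n) ≈ 9.19024.
sqrt(2*ln(n)) ≈ sqrt(9.19024) ≈ 3.031541.
threshold ≈ 2.69*3.031541 = 8.15484529 ≈ 8.1548.

8.1548


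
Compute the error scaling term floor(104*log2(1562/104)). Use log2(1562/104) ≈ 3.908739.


log2(n/k) = log2(1562/104) ≈ 3.908739.
k*log2(n/k) ≈ 104*3.908739 = 406.508856.
floor(406.508856) = 406.

406
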